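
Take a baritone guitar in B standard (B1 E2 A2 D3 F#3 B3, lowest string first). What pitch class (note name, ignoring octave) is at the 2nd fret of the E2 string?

E2 is MIDI 40. Adding 2 gives 42; 42 mod 12 = 6, i.e. F#.

F#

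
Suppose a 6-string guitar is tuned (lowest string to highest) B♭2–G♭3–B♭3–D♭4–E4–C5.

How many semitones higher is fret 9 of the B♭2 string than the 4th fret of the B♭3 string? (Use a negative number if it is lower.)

B♭2 at fret 9 → G3 (MIDI 55); B♭3 at fret 4 → D4 (MIDI 62).
55 − 62 = -7, so the two pitches are 7 semitones apart.

-7 semitones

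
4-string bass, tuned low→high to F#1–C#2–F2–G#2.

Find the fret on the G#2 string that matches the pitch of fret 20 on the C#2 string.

C#2 at fret 20 is C#2 + 20 semitones = A3.
The open G#2 string is 7 semitones above the open C#2, so the same pitch on the G#2 string lies at fret 20 − 7 = 13.

13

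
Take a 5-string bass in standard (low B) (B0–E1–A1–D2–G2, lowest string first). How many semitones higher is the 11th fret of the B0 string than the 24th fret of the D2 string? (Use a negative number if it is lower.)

-28 semitones

B0 at fret 11 → A#1 (MIDI 34); D2 at fret 24 → D4 (MIDI 62).
34 − 62 = -28, so the two pitches are 28 semitones apart.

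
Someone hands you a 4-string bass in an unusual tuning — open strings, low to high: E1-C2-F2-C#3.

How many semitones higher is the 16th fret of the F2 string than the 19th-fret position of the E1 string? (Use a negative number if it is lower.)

10 semitones

F2 at fret 16 → A3 (MIDI 57); E1 at fret 19 → B2 (MIDI 47).
57 − 47 = 10, so the two pitches are 10 semitones apart.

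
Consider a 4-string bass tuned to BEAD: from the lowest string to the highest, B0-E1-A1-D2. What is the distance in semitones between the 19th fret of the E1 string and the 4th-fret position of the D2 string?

E1 at fret 19 → B2 (MIDI 47); D2 at fret 4 → F#2 (MIDI 42).
47 − 42 = 5, so the two pitches are 5 semitones apart, with B2 the higher.

5 semitones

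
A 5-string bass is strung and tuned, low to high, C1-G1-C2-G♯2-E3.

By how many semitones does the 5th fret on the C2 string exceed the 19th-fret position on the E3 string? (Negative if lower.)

C2 at fret 5 → F2 (MIDI 41); E3 at fret 19 → B4 (MIDI 71).
41 − 71 = -30, so the two pitches are 30 semitones apart.

-30 semitones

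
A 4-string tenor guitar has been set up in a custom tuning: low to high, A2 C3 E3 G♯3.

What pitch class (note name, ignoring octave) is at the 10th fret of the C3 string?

A♯

Each fret is one semitone, so C3 + 10 = A♯.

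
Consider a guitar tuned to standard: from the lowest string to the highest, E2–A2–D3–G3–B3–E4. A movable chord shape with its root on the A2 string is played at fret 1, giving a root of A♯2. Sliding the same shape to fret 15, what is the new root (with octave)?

Moving from fret 1 to fret 15 shifts the root by 14 semitones.
A♯2 up 14 semitones is C4.

C4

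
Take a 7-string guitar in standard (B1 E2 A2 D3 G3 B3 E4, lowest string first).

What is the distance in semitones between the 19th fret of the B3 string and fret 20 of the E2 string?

B3 at fret 19 → F♯5 (MIDI 78); E2 at fret 20 → C4 (MIDI 60).
78 − 60 = 18, so the two pitches are 18 semitones apart, with F♯5 the higher.

18 semitones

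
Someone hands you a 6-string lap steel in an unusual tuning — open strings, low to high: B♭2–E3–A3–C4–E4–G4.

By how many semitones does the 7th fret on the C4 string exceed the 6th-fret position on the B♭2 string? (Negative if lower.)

C4 at fret 7 → G4 (MIDI 67); B♭2 at fret 6 → E3 (MIDI 52).
67 − 52 = 15, so the two pitches are 15 semitones apart.

15 semitones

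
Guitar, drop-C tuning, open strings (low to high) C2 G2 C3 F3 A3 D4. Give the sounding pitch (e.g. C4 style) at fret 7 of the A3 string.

Each fret is one semitone, so A3 + 7 = E4.

E4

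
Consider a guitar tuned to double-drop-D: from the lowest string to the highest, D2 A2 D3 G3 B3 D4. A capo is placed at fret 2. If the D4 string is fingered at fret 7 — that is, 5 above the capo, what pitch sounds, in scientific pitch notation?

The capo raises the open D4 by 2 semitones to E4; fretting 5 more gives D4 + 2 + 5 = D4 + 7 semitones = A4.

A4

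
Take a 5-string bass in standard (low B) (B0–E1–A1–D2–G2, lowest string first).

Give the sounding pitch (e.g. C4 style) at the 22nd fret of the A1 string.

The open A1 string plus 22 semitones: A–A#–B–C–…–F–F#–G.
The walk passes from B into C 2 times, so the octave number goes from 1 to 3.

G3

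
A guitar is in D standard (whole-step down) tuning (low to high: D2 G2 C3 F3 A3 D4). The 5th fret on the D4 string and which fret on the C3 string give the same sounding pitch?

19

D4 at fret 5 is D4 + 5 semitones = G4.
The open C3 string is 14 semitones below the open D4, so the same pitch on the C3 string lies at fret 5 + 14 = 19.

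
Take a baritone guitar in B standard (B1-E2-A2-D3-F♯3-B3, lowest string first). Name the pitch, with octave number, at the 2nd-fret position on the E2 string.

The open E2 string plus 2 semitones: E–F–F#.
No B→C boundary is crossed, so the octave stays at 2.
(Equivalently spelled G♭2.)

F♯2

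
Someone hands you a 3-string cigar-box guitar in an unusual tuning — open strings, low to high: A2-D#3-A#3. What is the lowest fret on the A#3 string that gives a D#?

From A#3, count semitones up the chromatic scale until reaching D#: A#–B–C–C#–D–D# — 5 steps.

5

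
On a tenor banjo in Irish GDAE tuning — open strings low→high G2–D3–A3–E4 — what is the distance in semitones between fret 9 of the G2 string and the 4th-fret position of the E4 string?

G2 at fret 9 → E3 (MIDI 52); E4 at fret 4 → G#4 (MIDI 68).
52 − 68 = -16, so the two pitches are 16 semitones apart, with G#4 the higher.

16 semitones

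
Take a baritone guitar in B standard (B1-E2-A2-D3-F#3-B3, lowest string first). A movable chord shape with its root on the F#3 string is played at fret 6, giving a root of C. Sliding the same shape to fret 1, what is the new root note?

Moving from fret 6 to fret 1 shifts the root by -5 semitones.
C down 5 semitones is G.

G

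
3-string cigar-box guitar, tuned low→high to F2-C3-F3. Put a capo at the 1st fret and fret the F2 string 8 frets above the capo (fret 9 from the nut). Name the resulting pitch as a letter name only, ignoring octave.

The capo raises the open F2 by 1 semitone to G♭2; fretting 8 more gives F2 + 1 + 8 = F2 + 9 semitones, landing on D.

D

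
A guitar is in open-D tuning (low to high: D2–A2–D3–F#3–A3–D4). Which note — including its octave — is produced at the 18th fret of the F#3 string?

C5

F#3 is MIDI 54. Adding 18 gives 72, which is C5.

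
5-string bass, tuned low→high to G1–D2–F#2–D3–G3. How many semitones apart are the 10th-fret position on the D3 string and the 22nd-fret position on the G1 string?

D3 at fret 10 → C4 (MIDI 60); G1 at fret 22 → F3 (MIDI 53).
60 − 53 = 7, so the two pitches are 7 semitones apart, with C4 the higher.

7 semitones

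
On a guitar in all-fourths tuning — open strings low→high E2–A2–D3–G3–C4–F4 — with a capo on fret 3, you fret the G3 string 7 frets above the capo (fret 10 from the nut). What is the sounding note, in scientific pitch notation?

F4

The capo raises the open G3 by 3 semitones to A#3; fretting 7 more gives G3 + 3 + 7 = G3 + 10 semitones = F4.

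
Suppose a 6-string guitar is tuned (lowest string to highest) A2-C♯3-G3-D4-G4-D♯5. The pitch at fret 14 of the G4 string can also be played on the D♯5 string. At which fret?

G4 at fret 14 is G4 + 14 semitones = A5.
The open D♯5 string is 8 semitones above the open G4, so the same pitch on the D♯5 string lies at fret 14 − 8 = 6.

6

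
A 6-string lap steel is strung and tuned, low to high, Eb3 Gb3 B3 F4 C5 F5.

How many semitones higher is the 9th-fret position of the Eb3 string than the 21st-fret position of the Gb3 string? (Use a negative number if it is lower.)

-15 semitones

Eb3 at fret 9 → C4 (MIDI 60); Gb3 at fret 21 → Eb5 (MIDI 75).
60 − 75 = -15, so the two pitches are 15 semitones apart.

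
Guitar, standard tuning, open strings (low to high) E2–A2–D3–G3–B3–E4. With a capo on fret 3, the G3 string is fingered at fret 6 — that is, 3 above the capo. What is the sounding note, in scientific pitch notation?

C#4

The capo raises the open G3 by 3 semitones to A#3; fretting 3 more gives G3 + 3 + 3 = G3 + 6 semitones = C#4.
(Also written Db.)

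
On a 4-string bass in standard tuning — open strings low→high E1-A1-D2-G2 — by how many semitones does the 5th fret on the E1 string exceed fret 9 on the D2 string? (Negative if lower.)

-14 semitones

E1 at fret 5 → A1 (MIDI 33); D2 at fret 9 → B2 (MIDI 47).
33 − 47 = -14, so the two pitches are 14 semitones apart.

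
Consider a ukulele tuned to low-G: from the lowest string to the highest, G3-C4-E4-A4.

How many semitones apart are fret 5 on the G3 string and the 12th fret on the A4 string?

G3 at fret 5 → C4 (MIDI 60); A4 at fret 12 → A5 (MIDI 81).
60 − 81 = -21, so the two pitches are 21 semitones apart, with A5 the higher.

21 semitones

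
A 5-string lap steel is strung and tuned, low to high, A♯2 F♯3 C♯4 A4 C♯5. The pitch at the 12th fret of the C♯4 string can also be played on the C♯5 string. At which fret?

Fret 12 on C♯4 is MIDI 61 + 12 = 73 (C♯5). On the C♯5 string (open MIDI 73), that pitch is 73 − 73 = fret 0.

0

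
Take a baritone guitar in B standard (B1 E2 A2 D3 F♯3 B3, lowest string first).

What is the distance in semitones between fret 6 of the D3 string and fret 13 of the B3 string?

16 semitones

D3 at fret 6 → G♯3 (MIDI 56); B3 at fret 13 → C5 (MIDI 72).
56 − 72 = -16, so the two pitches are 16 semitones apart, with C5 the higher.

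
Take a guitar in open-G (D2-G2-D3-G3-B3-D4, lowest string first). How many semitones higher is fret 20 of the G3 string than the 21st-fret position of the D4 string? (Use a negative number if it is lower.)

-8 semitones

G3 at fret 20 → D♯5 (MIDI 75); D4 at fret 21 → B5 (MIDI 83).
75 − 83 = -8, so the two pitches are 8 semitones apart.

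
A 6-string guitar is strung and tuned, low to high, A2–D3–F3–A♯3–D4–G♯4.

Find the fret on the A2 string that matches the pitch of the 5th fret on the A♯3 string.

Fret 5 on A♯3 is MIDI 58 + 5 = 63 (D♯4). On the A2 string (open MIDI 45), that pitch is 63 − 45 = fret 18.

18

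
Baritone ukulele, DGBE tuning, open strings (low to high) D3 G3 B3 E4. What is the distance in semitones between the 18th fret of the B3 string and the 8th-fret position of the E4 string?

5 semitones

B3 at fret 18 → F5 (MIDI 77); E4 at fret 8 → C5 (MIDI 72).
77 − 72 = 5, so the two pitches are 5 semitones apart, with F5 the higher.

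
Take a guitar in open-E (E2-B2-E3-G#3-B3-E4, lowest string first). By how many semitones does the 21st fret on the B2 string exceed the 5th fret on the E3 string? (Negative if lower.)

11 semitones

B2 at fret 21 → G#4 (MIDI 68); E3 at fret 5 → A3 (MIDI 57).
68 − 57 = 11, so the two pitches are 11 semitones apart.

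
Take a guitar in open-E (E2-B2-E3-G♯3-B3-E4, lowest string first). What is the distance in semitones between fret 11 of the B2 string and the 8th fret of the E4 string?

B2 at fret 11 → A♯3 (MIDI 58); E4 at fret 8 → C5 (MIDI 72).
58 − 72 = -14, so the two pitches are 14 semitones apart, with C5 the higher.

14 semitones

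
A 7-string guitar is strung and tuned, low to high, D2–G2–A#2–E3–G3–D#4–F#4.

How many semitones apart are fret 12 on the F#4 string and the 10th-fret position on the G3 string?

F#4 at fret 12 → F#5 (MIDI 78); G3 at fret 10 → F4 (MIDI 65).
78 − 65 = 13, so the two pitches are 13 semitones apart, with F#5 the higher.

13 semitones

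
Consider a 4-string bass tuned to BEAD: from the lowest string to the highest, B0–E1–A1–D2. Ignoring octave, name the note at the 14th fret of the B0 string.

C#

Each fret is one semitone, so B0 + 14 = C#.
(Equivalently spelled Db.)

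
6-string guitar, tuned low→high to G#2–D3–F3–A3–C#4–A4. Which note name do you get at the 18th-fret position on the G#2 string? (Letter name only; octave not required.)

Each fret is one semitone, so G#2 + 18 = D.

D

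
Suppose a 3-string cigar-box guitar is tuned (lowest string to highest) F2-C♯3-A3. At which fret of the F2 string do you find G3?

G3 is 14 semitones above the open F2 (F–F#–G–G#–…–F–F#–G), so it sits at fret 14.

14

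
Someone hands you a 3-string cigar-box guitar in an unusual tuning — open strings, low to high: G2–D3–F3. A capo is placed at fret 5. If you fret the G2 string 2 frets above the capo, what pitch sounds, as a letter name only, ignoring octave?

The capo raises the open G2 by 5 semitones to C3; fretting 2 more gives G2 + 5 + 2 = G2 + 7 semitones, landing on D.

D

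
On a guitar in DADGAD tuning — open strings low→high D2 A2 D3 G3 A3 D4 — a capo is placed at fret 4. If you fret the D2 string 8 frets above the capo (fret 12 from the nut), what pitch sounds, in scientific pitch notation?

The capo raises the open D2 by 4 semitones to F#2; fretting 8 more gives D2 + 4 + 8 = D2 + 12 semitones = D3.

D3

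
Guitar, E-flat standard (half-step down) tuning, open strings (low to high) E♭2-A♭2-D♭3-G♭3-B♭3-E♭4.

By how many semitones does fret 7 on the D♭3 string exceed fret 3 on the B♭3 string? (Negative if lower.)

D♭3 at fret 7 → A♭3 (MIDI 56); B♭3 at fret 3 → D♭4 (MIDI 61).
56 − 61 = -5, so the two pitches are 5 semitones apart.

-5 semitones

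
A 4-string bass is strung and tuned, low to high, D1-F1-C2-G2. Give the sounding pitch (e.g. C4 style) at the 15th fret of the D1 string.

D1 is MIDI 26. Adding 15 gives 41, which is F2.

F2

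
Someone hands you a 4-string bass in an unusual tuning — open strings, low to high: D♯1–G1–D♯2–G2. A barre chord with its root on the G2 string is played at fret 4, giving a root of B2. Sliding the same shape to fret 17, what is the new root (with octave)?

C4

Moving from fret 4 to fret 17 shifts the root by 13 semitones.
B2 up 13 semitones is C4.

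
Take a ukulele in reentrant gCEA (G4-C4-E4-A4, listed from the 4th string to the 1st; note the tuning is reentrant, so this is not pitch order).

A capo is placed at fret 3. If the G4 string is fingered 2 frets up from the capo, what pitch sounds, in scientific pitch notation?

C5

The capo raises the open G4 by 3 semitones to A♯4; fretting 2 more gives G4 + 3 + 2 = G4 + 5 semitones = C5.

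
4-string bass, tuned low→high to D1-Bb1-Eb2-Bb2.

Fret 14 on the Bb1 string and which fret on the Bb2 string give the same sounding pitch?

2

Fret 14 on Bb1 is MIDI 34 + 14 = 48 (C3). On the Bb2 string (open MIDI 46), that pitch is 48 − 46 = fret 2.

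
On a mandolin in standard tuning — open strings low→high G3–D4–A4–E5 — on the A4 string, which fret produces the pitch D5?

D5 is 5 semitones above the open A4 (A–A#–B–C–C#–D), so it sits at fret 5.

5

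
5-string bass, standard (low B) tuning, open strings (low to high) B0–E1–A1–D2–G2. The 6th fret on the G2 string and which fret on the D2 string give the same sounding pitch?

Fret 6 on G2 is MIDI 43 + 6 = 49 (C♯3). On the D2 string (open MIDI 38), that pitch is 49 − 38 = fret 11.

11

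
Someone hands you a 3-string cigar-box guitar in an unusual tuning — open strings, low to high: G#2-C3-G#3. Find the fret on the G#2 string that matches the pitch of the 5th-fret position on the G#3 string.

G#3 at fret 5 is G#3 + 5 semitones = C#4.
The open G#2 string is 12 semitones below the open G#3, so the same pitch on the G#2 string lies at fret 5 + 12 = 17.

17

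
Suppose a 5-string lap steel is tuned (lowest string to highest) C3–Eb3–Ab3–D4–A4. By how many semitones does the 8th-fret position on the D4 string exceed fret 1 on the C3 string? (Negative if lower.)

D4 at fret 8 → Bb4 (MIDI 70); C3 at fret 1 → Db3 (MIDI 49).
70 − 49 = 21, so the two pitches are 21 semitones apart.

21 semitones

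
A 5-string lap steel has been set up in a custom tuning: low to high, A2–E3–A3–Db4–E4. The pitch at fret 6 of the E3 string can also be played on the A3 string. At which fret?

Fret 6 on E3 is MIDI 52 + 6 = 58 (Bb3). On the A3 string (open MIDI 57), that pitch is 58 − 57 = fret 1.

1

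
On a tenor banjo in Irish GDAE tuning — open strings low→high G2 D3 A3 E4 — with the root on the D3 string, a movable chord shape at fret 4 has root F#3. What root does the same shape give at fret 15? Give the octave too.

Moving from fret 4 to fret 15 shifts the root by 11 semitones.
F#3 up 11 semitones is F4.

F4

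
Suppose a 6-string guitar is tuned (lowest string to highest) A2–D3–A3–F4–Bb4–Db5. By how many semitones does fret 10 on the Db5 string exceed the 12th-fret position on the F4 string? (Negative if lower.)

Db5 at fret 10 → B5 (MIDI 83); F4 at fret 12 → F5 (MIDI 77).
83 − 77 = 6, so the two pitches are 6 semitones apart.

6 semitones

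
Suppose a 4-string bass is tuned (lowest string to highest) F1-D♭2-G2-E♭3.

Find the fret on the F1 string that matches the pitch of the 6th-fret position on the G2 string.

20

Fret 6 on G2 is MIDI 43 + 6 = 49 (D♭3). On the F1 string (open MIDI 29), that pitch is 49 − 29 = fret 20.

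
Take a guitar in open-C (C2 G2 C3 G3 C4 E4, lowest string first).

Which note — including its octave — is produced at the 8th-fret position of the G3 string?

Each fret is one semitone, so G3 + 8 = D♯4.

D♯4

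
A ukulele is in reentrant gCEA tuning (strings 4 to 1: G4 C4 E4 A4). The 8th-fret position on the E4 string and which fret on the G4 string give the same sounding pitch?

E4 at fret 8 is E4 + 8 semitones = C5.
The open G4 string is 3 semitones above the open E4, so the same pitch on the G4 string lies at fret 8 − 3 = 5.

5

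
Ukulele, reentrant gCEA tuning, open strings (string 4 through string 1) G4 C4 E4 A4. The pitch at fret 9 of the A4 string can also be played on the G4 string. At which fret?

Fret 9 on A4 is MIDI 69 + 9 = 78 (F♯5). On the G4 string (open MIDI 67), that pitch is 78 − 67 = fret 11.

11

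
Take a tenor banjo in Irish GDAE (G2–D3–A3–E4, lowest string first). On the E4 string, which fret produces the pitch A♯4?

A♯4 is 6 semitones above the open E4 (E–F–F#–G–G#–A–A#), so it sits at fret 6.

6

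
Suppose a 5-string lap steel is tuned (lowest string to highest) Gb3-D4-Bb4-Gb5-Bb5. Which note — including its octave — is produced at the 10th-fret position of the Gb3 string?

Gb3 is MIDI 54. Adding 10 gives 64, which is E4.

E4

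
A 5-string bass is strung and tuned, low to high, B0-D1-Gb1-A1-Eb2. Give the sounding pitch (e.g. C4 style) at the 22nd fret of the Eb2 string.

Db4

The open Eb2 string plus 22 semitones: Eb–E–F–Gb–…–B–C–Db.
The walk passes from B into C 2 times, so the octave number goes from 2 to 4.
(Equivalently spelled C#4.)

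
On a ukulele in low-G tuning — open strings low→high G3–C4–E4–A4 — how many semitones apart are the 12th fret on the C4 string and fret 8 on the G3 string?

C4 at fret 12 → C5 (MIDI 72); G3 at fret 8 → D#4 (MIDI 63).
72 − 63 = 9, so the two pitches are 9 semitones apart, with C5 the higher.

9 semitones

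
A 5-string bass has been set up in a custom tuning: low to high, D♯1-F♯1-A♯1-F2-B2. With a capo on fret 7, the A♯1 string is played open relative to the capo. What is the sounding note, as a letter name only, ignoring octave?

F

The capo raises the open A♯1 by 7 semitones to F2; fretting 0 more gives A♯1 + 7 + 0 = A♯1 + 7 semitones, landing on F.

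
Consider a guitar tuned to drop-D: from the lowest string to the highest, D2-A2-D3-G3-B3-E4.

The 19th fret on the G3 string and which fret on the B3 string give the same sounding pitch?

G3 at fret 19 is G3 + 19 semitones = D5.
The open B3 string is 4 semitones above the open G3, so the same pitch on the B3 string lies at fret 19 − 4 = 15.

15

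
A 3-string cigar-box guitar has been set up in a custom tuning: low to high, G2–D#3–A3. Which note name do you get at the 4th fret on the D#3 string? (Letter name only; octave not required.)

G

The open D#3 string plus 4 semitones: D#–E–F–F#–G.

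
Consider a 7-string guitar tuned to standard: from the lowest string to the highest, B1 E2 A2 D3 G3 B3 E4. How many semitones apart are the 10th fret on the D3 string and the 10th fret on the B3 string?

9 semitones

D3 at fret 10 → C4 (MIDI 60); B3 at fret 10 → A4 (MIDI 69).
60 − 69 = -9, so the two pitches are 9 semitones apart, with A4 the higher.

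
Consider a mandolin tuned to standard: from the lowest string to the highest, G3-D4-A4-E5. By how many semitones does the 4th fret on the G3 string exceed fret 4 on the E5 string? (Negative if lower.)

-21 semitones

G3 at fret 4 → B3 (MIDI 59); E5 at fret 4 → G♯5 (MIDI 80).
59 − 80 = -21, so the two pitches are 21 semitones apart.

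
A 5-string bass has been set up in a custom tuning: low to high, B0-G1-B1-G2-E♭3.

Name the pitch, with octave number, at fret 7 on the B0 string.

G♭1

The open B0 string plus 7 semitones: B–C–Db–D–Eb–E–F–Gb.
The walk passes from B into C once, so the octave number goes from 0 to 1.
(Equivalently spelled F♯1.)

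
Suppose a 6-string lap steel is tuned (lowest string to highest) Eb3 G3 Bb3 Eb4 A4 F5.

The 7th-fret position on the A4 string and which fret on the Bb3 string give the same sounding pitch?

18

Fret 7 on A4 is MIDI 69 + 7 = 76 (E5). On the Bb3 string (open MIDI 58), that pitch is 76 − 58 = fret 18.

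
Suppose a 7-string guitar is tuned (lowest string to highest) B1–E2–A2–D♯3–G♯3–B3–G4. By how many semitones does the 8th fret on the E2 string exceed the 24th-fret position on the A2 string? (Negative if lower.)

-21 semitones

E2 at fret 8 → C3 (MIDI 48); A2 at fret 24 → A4 (MIDI 69).
48 − 69 = -21, so the two pitches are 21 semitones apart.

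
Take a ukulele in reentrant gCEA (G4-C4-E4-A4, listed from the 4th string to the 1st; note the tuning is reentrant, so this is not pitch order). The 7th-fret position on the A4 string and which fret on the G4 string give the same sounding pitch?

9

A4 at fret 7 is A4 + 7 semitones = E5.
The open G4 string is 2 semitones below the open A4, so the same pitch on the G4 string lies at fret 7 + 2 = 9.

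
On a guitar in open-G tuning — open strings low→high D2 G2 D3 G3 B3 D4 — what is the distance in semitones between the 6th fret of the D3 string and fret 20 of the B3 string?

23 semitones

D3 at fret 6 → G#3 (MIDI 56); B3 at fret 20 → G5 (MIDI 79).
56 − 79 = -23, so the two pitches are 23 semitones apart, with G5 the higher.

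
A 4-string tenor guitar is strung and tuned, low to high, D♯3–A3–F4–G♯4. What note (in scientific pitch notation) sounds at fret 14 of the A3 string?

A3 is MIDI 57. Adding 14 gives 71, which is B4.

B4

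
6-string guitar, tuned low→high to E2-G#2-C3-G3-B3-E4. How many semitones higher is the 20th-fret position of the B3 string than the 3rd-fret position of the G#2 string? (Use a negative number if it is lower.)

32 semitones

B3 at fret 20 → G5 (MIDI 79); G#2 at fret 3 → B2 (MIDI 47).
79 − 47 = 32, so the two pitches are 32 semitones apart.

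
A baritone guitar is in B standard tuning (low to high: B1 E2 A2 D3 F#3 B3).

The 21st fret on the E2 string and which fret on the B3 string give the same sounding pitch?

E2 at fret 21 is E2 + 21 semitones = C#4.
The open B3 string is 19 semitones above the open E2, so the same pitch on the B3 string lies at fret 21 − 19 = 2.

2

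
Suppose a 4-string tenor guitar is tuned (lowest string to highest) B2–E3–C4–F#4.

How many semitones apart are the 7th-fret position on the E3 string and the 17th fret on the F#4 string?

E3 at fret 7 → B3 (MIDI 59); F#4 at fret 17 → B5 (MIDI 83).
59 − 83 = -24, so the two pitches are 24 semitones apart, with B5 the higher.

24 semitones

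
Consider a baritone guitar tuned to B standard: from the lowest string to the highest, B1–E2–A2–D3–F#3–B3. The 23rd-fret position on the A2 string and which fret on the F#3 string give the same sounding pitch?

A2 at fret 23 is A2 + 23 semitones = G#4.
The open F#3 string is 9 semitones above the open A2, so the same pitch on the F#3 string lies at fret 23 − 9 = 14.

14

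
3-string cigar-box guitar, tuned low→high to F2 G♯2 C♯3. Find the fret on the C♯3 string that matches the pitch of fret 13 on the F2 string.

5

F2 at fret 13 is F2 + 13 semitones = F♯3.
The open C♯3 string is 8 semitones above the open F2, so the same pitch on the C♯3 string lies at fret 13 − 8 = 5.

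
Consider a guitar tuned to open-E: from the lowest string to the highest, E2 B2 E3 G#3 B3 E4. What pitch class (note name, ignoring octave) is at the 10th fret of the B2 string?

A

The open B2 string plus 10 semitones: B–C–C#–D–…–G–G#–A.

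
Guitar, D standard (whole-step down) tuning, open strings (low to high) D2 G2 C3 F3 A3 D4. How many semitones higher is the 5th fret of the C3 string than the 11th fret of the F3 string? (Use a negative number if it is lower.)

C3 at fret 5 → F3 (MIDI 53); F3 at fret 11 → E4 (MIDI 64).
53 − 64 = -11, so the two pitches are 11 semitones apart.

-11 semitones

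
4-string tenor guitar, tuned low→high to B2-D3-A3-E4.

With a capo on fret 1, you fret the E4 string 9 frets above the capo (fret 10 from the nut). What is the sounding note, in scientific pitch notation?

The capo raises the open E4 by 1 semitone to F4; fretting 9 more gives E4 + 1 + 9 = E4 + 10 semitones = D5.

D5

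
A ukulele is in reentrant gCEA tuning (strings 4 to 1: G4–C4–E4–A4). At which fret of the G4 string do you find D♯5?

8

D♯5 is 8 semitones above the open G4 (G–G#–A–A#–B–C–C#–D–D#), so it sits at fret 8.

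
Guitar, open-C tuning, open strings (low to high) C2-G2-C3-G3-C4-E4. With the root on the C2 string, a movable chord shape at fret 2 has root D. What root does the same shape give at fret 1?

Moving from fret 2 to fret 1 shifts the root by -1 semitone.
D down 1 semitone is C#.

C#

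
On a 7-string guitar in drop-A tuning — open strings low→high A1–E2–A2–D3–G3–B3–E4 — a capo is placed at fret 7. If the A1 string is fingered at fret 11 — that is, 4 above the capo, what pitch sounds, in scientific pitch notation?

The capo raises the open A1 by 7 semitones to E2; fretting 4 more gives A1 + 7 + 4 = A1 + 11 semitones = G♯2.

G♯2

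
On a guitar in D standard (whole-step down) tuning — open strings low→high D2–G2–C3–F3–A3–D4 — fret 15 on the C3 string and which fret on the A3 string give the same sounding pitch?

C3 at fret 15 is C3 + 15 semitones = D#4.
The open A3 string is 9 semitones above the open C3, so the same pitch on the A3 string lies at fret 15 − 9 = 6.

6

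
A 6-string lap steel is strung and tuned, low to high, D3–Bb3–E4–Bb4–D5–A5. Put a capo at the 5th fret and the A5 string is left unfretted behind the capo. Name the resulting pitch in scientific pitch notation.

D6

The capo raises the open A5 by 5 semitones to D6; fretting 0 more gives A5 + 5 + 0 = A5 + 5 semitones = D6.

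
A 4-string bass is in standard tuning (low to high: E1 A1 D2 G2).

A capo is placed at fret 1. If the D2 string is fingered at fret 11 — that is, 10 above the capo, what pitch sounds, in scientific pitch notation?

C#3

The capo raises the open D2 by 1 semitone to D#2; fretting 10 more gives D2 + 1 + 10 = D2 + 11 semitones = C#3.
(Also written Db.)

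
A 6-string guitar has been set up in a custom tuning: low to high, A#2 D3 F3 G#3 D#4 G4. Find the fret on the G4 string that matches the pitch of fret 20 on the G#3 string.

Fret 20 on G#3 is MIDI 56 + 20 = 76 (E5). On the G4 string (open MIDI 67), that pitch is 76 − 67 = fret 9.

9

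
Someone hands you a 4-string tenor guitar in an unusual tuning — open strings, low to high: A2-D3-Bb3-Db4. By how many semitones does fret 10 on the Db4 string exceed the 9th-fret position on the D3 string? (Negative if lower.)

Db4 at fret 10 → B4 (MIDI 71); D3 at fret 9 → B3 (MIDI 59).
71 − 59 = 12, so the two pitches are 12 semitones apart.

12 semitones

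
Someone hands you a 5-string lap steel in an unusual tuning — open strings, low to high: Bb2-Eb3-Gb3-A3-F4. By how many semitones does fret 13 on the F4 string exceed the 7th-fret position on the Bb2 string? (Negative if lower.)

F4 at fret 13 → Gb5 (MIDI 78); Bb2 at fret 7 → F3 (MIDI 53).
78 − 53 = 25, so the two pitches are 25 semitones apart.

25 semitones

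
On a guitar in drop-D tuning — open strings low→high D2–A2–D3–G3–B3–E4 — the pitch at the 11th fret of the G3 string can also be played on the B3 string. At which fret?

Fret 11 on G3 is MIDI 55 + 11 = 66 (F#4). On the B3 string (open MIDI 59), that pitch is 66 − 59 = fret 7.

7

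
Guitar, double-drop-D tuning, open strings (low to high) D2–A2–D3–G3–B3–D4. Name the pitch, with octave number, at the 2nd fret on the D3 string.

The open D3 string plus 2 semitones: D–D#–E.
No B→C boundary is crossed, so the octave stays at 3.

E3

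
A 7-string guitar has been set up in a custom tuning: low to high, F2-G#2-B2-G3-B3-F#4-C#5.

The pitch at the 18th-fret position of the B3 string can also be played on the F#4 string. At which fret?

B3 at fret 18 is B3 + 18 semitones = F5.
The open F#4 string is 7 semitones above the open B3, so the same pitch on the F#4 string lies at fret 18 − 7 = 11.

11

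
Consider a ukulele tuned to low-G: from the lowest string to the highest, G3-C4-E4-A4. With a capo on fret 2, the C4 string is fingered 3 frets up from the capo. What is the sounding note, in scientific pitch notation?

F4

The capo raises the open C4 by 2 semitones to D4; fretting 3 more gives C4 + 2 + 3 = C4 + 5 semitones = F4.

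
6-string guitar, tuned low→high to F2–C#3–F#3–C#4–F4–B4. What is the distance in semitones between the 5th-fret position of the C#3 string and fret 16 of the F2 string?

3 semitones

C#3 at fret 5 → F#3 (MIDI 54); F2 at fret 16 → A3 (MIDI 57).
54 − 57 = -3, so the two pitches are 3 semitones apart, with A3 the higher.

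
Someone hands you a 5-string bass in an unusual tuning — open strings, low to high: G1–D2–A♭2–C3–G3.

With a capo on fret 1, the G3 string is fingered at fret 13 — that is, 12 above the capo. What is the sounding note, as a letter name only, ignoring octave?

The capo raises the open G3 by 1 semitone to A♭3; fretting 12 more gives G3 + 1 + 12 = G3 + 13 semitones, landing on A♭.

A♭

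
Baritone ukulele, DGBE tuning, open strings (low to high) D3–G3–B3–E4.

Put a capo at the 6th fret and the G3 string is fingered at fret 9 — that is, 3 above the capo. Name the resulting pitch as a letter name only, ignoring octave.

The capo raises the open G3 by 6 semitones to C#4; fretting 3 more gives G3 + 6 + 3 = G3 + 9 semitones, landing on E.

E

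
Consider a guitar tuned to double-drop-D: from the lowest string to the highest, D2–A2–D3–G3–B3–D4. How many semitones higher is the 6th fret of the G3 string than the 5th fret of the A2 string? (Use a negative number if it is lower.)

11 semitones

G3 at fret 6 → C♯4 (MIDI 61); A2 at fret 5 → D3 (MIDI 50).
61 − 50 = 11, so the two pitches are 11 semitones apart.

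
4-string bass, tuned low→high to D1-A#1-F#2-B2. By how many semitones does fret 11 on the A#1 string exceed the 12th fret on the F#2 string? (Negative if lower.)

A#1 at fret 11 → A2 (MIDI 45); F#2 at fret 12 → F#3 (MIDI 54).
45 − 54 = -9, so the two pitches are 9 semitones apart.

-9 semitones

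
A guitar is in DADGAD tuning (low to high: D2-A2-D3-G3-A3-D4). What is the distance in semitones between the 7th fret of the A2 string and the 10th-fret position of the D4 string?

20 semitones

A2 at fret 7 → E3 (MIDI 52); D4 at fret 10 → C5 (MIDI 72).
52 − 72 = -20, so the two pitches are 20 semitones apart, with C5 the higher.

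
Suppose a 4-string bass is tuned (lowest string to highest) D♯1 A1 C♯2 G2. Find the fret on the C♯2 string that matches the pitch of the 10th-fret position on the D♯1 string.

Fret 10 on D♯1 is MIDI 27 + 10 = 37 (C♯2). On the C♯2 string (open MIDI 37), that pitch is 37 − 37 = fret 0.

0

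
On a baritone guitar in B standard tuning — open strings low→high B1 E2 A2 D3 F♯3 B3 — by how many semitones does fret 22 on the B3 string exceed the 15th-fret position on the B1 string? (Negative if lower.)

B3 at fret 22 → A5 (MIDI 81); B1 at fret 15 → D3 (MIDI 50).
81 − 50 = 31, so the two pitches are 31 semitones apart.

31 semitones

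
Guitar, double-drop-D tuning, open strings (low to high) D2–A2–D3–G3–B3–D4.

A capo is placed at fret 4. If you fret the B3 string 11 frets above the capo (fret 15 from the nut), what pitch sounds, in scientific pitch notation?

The capo raises the open B3 by 4 semitones to D#4; fretting 11 more gives B3 + 4 + 11 = B3 + 15 semitones = D5.

D5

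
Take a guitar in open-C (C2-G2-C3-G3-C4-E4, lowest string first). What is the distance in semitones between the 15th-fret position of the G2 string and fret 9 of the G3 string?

6 semitones

G2 at fret 15 → A#3 (MIDI 58); G3 at fret 9 → E4 (MIDI 64).
58 − 64 = -6, so the two pitches are 6 semitones apart, with E4 the higher.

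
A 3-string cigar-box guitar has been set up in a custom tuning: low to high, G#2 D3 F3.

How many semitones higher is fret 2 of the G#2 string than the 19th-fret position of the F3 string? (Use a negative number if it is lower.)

-26 semitones

G#2 at fret 2 → A#2 (MIDI 46); F3 at fret 19 → C5 (MIDI 72).
46 − 72 = -26, so the two pitches are 26 semitones apart.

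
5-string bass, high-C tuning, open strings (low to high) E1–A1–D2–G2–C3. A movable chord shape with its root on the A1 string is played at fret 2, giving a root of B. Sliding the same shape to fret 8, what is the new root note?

F

Moving from fret 2 to fret 8 shifts the root by 6 semitones.
B up 6 semitones is F.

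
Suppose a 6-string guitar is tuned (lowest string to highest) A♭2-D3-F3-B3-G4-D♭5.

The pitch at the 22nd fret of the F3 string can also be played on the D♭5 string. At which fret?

Fret 22 on F3 is MIDI 53 + 22 = 75 (E♭5). On the D♭5 string (open MIDI 73), that pitch is 75 − 73 = fret 2.

2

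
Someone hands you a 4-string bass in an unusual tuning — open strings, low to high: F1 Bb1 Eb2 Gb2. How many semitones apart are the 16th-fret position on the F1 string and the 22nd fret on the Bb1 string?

F1 at fret 16 → A2 (MIDI 45); Bb1 at fret 22 → Ab3 (MIDI 56).
45 − 56 = -11, so the two pitches are 11 semitones apart, with Ab3 the higher.

11 semitones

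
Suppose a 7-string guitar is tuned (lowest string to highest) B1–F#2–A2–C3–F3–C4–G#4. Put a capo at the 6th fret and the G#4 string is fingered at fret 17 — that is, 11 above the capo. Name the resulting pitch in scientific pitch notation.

C#6

The capo raises the open G#4 by 6 semitones to D5; fretting 11 more gives G#4 + 6 + 11 = G#4 + 17 semitones = C#6.
(Also written Db.)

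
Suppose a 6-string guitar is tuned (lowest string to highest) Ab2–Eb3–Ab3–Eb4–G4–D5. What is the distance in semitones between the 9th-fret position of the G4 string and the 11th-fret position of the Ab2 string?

G4 at fret 9 → E5 (MIDI 76); Ab2 at fret 11 → G3 (MIDI 55).
76 − 55 = 21, so the two pitches are 21 semitones apart, with E5 the higher.

21 semitones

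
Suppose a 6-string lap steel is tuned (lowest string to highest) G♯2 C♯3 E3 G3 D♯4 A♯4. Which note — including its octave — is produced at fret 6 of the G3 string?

G3 is MIDI 55. Adding 6 gives 61, which is C♯4.
(Equivalently spelled D♭4.)

C♯4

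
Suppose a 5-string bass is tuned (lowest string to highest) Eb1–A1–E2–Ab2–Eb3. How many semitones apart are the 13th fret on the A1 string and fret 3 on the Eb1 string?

16 semitones

A1 at fret 13 → Bb2 (MIDI 46); Eb1 at fret 3 → Gb1 (MIDI 30).
46 − 30 = 16, so the two pitches are 16 semitones apart, with Bb2 the higher.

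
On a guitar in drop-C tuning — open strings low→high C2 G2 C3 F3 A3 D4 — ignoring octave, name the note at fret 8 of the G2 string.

Each fret is one semitone, so G2 + 8 = D#.

D#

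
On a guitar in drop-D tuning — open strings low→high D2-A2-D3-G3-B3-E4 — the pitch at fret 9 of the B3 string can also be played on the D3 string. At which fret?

18

B3 at fret 9 is B3 + 9 semitones = G#4.
The open D3 string is 9 semitones below the open B3, so the same pitch on the D3 string lies at fret 9 + 9 = 18.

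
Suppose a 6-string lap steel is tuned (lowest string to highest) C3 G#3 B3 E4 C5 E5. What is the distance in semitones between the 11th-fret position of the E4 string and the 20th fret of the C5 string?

17 semitones

E4 at fret 11 → D#5 (MIDI 75); C5 at fret 20 → G#6 (MIDI 92).
75 − 92 = -17, so the two pitches are 17 semitones apart, with G#6 the higher.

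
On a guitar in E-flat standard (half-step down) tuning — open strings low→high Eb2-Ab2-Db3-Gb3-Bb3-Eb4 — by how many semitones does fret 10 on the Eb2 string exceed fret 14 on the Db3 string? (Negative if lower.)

Eb2 at fret 10 → Db3 (MIDI 49); Db3 at fret 14 → Eb4 (MIDI 63).
49 − 63 = -14, so the two pitches are 14 semitones apart.

-14 semitones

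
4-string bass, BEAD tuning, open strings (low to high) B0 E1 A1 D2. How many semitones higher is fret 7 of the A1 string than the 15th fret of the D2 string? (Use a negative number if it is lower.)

A1 at fret 7 → E2 (MIDI 40); D2 at fret 15 → F3 (MIDI 53).
40 − 53 = -13, so the two pitches are 13 semitones apart.

-13 semitones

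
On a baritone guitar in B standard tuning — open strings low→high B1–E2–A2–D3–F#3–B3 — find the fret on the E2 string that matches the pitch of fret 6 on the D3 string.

16

Fret 6 on D3 is MIDI 50 + 6 = 56 (G#3). On the E2 string (open MIDI 40), that pitch is 56 − 40 = fret 16.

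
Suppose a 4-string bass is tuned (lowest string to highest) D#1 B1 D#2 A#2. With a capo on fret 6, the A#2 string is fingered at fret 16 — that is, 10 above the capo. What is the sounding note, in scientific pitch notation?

D4

The capo raises the open A#2 by 6 semitones to E3; fretting 10 more gives A#2 + 6 + 10 = A#2 + 16 semitones = D4.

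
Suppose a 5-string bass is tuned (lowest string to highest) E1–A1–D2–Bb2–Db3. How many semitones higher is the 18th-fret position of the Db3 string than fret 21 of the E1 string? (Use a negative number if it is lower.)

18 semitones

Db3 at fret 18 → G4 (MIDI 67); E1 at fret 21 → Db3 (MIDI 49).
67 − 49 = 18, so the two pitches are 18 semitones apart.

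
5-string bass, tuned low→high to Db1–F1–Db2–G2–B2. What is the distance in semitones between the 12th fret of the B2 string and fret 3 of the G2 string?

13 semitones

B2 at fret 12 → B3 (MIDI 59); G2 at fret 3 → Bb2 (MIDI 46).
59 − 46 = 13, so the two pitches are 13 semitones apart, with B3 the higher.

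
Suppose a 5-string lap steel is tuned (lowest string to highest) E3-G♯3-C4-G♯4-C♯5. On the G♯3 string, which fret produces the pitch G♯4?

12

G♯4 is 12 semitones above the open G♯3 (G#–A–A#–B–…–F#–G–G#), so it sits at fret 12.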